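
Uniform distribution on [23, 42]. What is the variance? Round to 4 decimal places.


Var = (b-a)^2 / 12
(b-a)^2 = (42 - 23)^2 = 361
Var = 361/12 ≈ 30.083333

30.0833


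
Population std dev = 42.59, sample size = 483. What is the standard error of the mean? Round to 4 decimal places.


SE = sigma / sqrt(n)
sqrt(483) ≈ 21.977261
SE = 42.59 / 21.977261 ≈ 1.937912

1.9379


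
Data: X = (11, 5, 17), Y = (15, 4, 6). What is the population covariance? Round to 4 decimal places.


Cov = (1/n)*sum((xi-xbar)(yi-ybar))
n = 3, xbar = 33/3 = 11, ybar = 25/3 ≈ 8.333333
sum((xi-xbar)(yi-ybar)) = 12
Cov = 12 / 3 = 4

4.0000


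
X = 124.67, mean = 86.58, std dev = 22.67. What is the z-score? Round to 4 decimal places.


z = (X - mu) / sigma
X - mu = 124.67 - 86.58 = 38.09
z = 38.09 / 22.67 = 3809/2267 ≈ 1.680194

1.6802


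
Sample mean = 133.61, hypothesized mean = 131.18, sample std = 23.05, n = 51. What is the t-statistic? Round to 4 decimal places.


t = (xbar - mu0) / (s/sqrt(n))
xbar - mu0 = 133.61 - 131.18 = 2.43
sqrt(51) ≈ 7.14142843
s/sqrt(n) = 23.05 / 7.14142843 ≈ 3.22764559
t = 2.43 / 3.22764559 ≈ 0.752871

0.7529


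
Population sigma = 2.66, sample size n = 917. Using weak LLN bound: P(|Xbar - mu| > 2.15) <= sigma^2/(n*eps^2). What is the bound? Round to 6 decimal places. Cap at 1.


bound = min(1, sigma^2/(n*eps^2))
sigma^2 = 2.66^2 = 7.0756
n*eps^2 = 917 * 2.15^2 = 917 * 4.6225 = 4238.8325
sigma^2/(n*eps^2) = 7.0756 / 4238.8325 ≈ 0.00166923

0.001669


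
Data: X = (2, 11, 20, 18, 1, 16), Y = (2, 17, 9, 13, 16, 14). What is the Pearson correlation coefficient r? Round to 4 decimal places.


r = sum((xi-xbar)(yi-ybar)) / sqrt(sum((xi-xbar)^2) * sum((yi-ybar)^2))
n = 6, xbar = 68/6 = 34/3 ≈ 11.333333, ybar = 71/6 ≈ 11.833333
Sxy = sum((xi-xbar)(yi-ybar)) = 121/3 ≈ 40.333333
Sxx = sum((xi-xbar)^2) = 1006/3 ≈ 335.333333
Syy = sum((yi-ybar)^2) = 929/6 ≈ 154.833333
sqrt(Sxx*Syy) ≈ 227.861313
r = Sxy / sqrt(Sxx*Syy) = 40.333333 / 227.861313 ≈ 0.177008

0.1770


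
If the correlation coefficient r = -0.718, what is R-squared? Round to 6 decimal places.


R^2 = r^2 = (-0.718)^2 = 0.515524

0.515524


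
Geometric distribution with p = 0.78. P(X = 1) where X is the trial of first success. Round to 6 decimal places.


P = (1-p)^(k-1) * p
(1-p)^(k-1) = 0.22^0 = 1
P = 1 * 0.78 = 0.78

0.780000


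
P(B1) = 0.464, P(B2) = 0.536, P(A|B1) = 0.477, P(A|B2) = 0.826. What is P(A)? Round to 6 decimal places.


P(A) = P(A|B1)*P(B1) + P(A|B2)*P(B2)
P(A|B1)*P(B1) = 0.477 * 0.464 = 0.221328
P(A|B2)*P(B2) = 0.826 * 0.536 = 0.442736
P(A) = 0.221328 + 0.442736 = 0.664064

0.664064


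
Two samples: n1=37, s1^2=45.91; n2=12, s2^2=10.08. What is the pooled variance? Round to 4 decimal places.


sp^2 = ((n1-1)*s1^2 + (n2-1)*s2^2)/(n1+n2-2)
(n1-1)*s1^2 = 36 * 45.91 = 1652.76
(n2-1)*s2^2 = 11 * 10.08 = 110.88
numerator = 1652.76 + 110.88 = 1763.64
n1+n2-2 = 47
sp^2 = 1763.64 / 47 = 44091/1175 ≈ 37.524255

37.5243


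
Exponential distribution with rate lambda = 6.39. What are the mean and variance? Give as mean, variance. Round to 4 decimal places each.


mean = 1/lam, var = 1/lam^2
mean = 1 / 6.39 = 100/639 ≈ 0.156495
lam^2 = 6.39^2 = 40.8321
var = 1 / 40.8321 ≈ 0.024491

0.1565, 0.0245


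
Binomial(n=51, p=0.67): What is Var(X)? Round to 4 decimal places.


Var = n*p*(1-p) = 51 * 0.67 * 0.33 = 11.2761

11.2761


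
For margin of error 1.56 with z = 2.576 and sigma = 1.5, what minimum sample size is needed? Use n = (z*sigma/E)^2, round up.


z*sigma/E = 2.576 * 1.5 / 1.56 = 161/65 ≈ 2.476923
(z*sigma/E)^2 = 25921/4225 ≈ 6.135148
round up: n = 7

7


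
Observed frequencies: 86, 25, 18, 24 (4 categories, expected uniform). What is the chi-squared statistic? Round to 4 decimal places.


chi2 = sum((O-E)^2/E), E = total/4
total = 153, E = 153/4 = 38.25
(86 - 38.25)^2 / 38.25 = 2280.0625 / 38.25 = 36481/612 ≈ 59.609477
(25 - 38.25)^2 / 38.25 = 175.5625 / 38.25 = 2809/612 ≈ 4.589869
(18 - 38.25)^2 / 38.25 = 410.0625 / 38.25 = 729/68 ≈ 10.720588
(24 - 38.25)^2 / 38.25 = 203.0625 / 38.25 = 361/68 ≈ 5.308824
chi2 = 12275/153 ≈ 80.228758

80.2288


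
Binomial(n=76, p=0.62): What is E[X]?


E[X] = n*p = 76 * 0.62 = 47.12

47.12


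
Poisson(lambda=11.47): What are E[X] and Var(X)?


E[X] = Var(X) = lambda = 11.47

11.47, 11.47


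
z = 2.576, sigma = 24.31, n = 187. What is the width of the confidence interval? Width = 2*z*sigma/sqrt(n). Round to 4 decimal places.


width = 2*z*sigma/sqrt(n)
2*z*sigma = 2 * 2.576 * 24.31 = 125.24512
sqrt(187) ≈ 13.674794
width = 125.24512 / 13.674794 ≈ 9.158830

9.1588


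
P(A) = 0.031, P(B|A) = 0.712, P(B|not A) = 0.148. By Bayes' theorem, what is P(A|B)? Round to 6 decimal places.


P(A|B) = P(B|A)*P(A) / P(B), P(B) = P(B|A)*P(A) + P(B|not A)*P(not A)
P(B|A)*P(A) = 0.712 * 0.031 = 0.022072
P(B|not A)*P(not A) = 0.148 * 0.969 = 0.143412
P(B) = 0.022072 + 0.143412 = 0.165484
P(A|B) = 0.022072 / 0.165484 ≈ 0.13337845

0.133378


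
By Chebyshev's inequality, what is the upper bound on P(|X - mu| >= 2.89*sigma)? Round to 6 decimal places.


P <= 1/k^2
k^2 = 2.89^2 = 8.3521
1/k^2 = 1 / 8.3521 ≈ 0.11973037

0.119730


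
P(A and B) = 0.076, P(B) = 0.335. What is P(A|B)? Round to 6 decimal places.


P(A|B) = P(A and B) / P(B) = 0.076 / 0.335 = 76/335 ≈ 0.22686567

0.226866


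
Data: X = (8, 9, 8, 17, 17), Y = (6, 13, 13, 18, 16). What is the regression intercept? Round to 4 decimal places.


a = ybar - b*xbar, where b = sum((xi-xbar)(yi-ybar)) / sum((xi-xbar)^2)
n = 5, xbar = 59/5 = 11.8, ybar = 66/5 = 13.2
Sxy = sum((xi-xbar)(yi-ybar)) = 68.2
Sxx = sum((xi-xbar)^2) = 90.8
b = Sxy / Sxx = 341/454 ≈ 0.751101
a = 13.2 - 0.751101 * 11.8 = 1969/454 ≈ 4.337004

4.3370


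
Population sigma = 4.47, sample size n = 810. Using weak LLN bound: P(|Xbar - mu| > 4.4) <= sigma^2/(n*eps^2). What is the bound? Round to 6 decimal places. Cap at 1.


bound = min(1, sigma^2/(n*eps^2))
sigma^2 = 4.47^2 = 19.9809
n*eps^2 = 810 * 4.4^2 = 810 * 19.36 = 15681.6
sigma^2/(n*eps^2) = 19.9809 / 15681.6 ≈ 0.00127416

0.001274


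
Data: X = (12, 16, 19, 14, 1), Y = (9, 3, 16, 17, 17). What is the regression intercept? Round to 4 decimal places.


a = ybar - b*xbar, where b = sum((xi-xbar)(yi-ybar)) / sum((xi-xbar)^2)
n = 5, xbar = 62/5 = 12.4, ybar = 62/5 = 12.4
Sxy = sum((xi-xbar)(yi-ybar)) = -53.8
Sxx = sum((xi-xbar)^2) = 189.2
b = Sxy / Sxx = -269/946 ≈ -0.284355
a = 12.4 - (-0.284355) * 12.4 = 7533/473 ≈ 15.926004

15.9260


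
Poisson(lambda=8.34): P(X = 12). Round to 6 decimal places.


P = e^(-lam) * lam^k / k!
e^(-8.34) ≈ 0.0002387723
lam^k = 8.34^12 ≈ 113238108823.740207
k! = 12! = 479001600
P = 0.0002387723 * 113238108823.740207 / 479001600 ≈ 0.056447

0.056447


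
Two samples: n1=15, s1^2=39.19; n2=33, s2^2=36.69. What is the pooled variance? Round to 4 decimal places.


sp^2 = ((n1-1)*s1^2 + (n2-1)*s2^2)/(n1+n2-2)
(n1-1)*s1^2 = 14 * 39.19 = 548.66
(n2-1)*s2^2 = 32 * 36.69 = 1174.08
numerator = 548.66 + 1174.08 = 1722.74
n1+n2-2 = 46
sp^2 = 1722.74 / 46 = 86137/2300 ≈ 37.450870

37.4509


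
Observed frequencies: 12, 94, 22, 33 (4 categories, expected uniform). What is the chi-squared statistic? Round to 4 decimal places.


chi2 = sum((O-E)^2/E), E = total/4
total = 161, E = 161/4 = 40.25
(12 - 40.25)^2 / 40.25 = 798.0625 / 40.25 = 12769/644 ≈ 19.827640
(94 - 40.25)^2 / 40.25 = 2889.0625 / 40.25 = 46225/644 ≈ 71.777950
(22 - 40.25)^2 / 40.25 = 333.0625 / 40.25 = 5329/644 ≈ 8.274845
(33 - 40.25)^2 / 40.25 = 52.5625 / 40.25 = 841/644 ≈ 1.305901
chi2 = 16291/161 ≈ 101.186335

101.1863


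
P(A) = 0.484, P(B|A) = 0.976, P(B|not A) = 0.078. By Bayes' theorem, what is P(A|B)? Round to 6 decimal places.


P(A|B) = P(B|A)*P(A) / P(B), P(B) = P(B|A)*P(A) + P(B|not A)*P(not A)
P(B|A)*P(A) = 0.976 * 0.484 = 0.472384
P(B|not A)*P(not A) = 0.078 * 0.516 = 0.040248
P(B) = 0.472384 + 0.040248 = 0.512632
P(A|B) = 0.472384 / 0.512632 ≈ 0.92148754

0.921488


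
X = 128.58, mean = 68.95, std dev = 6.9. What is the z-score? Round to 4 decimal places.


z = (X - mu) / sigma
X - mu = 128.58 - 68.95 = 59.63
z = 59.63 / 6.9 = 5963/690 ≈ 8.642029

8.6420


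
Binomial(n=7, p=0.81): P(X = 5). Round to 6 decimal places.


P = C(n,k) * p^k * (1-p)^(n-k)
C(7,5) = 21
p^k = 0.81^5 ≈ 0.3486784
(1-p)^(n-k) = 0.19^2 = 0.0361
P = 21 * 0.3486784 * 0.0361 ≈ 0.264333

0.264333


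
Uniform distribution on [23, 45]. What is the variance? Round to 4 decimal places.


Var = (b-a)^2 / 12
(b-a)^2 = (45 - 23)^2 = 484
Var = 484/12 ≈ 40.333333

40.3333


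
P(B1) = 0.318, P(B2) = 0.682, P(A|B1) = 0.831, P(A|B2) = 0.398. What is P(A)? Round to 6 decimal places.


P(A) = P(A|B1)*P(B1) + P(A|B2)*P(B2)
P(A|B1)*P(B1) = 0.831 * 0.318 = 0.264258
P(A|B2)*P(B2) = 0.398 * 0.682 = 0.271436
P(A) = 0.264258 + 0.271436 = 0.535694

0.535694


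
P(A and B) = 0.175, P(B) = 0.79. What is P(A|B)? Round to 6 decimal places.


P(A|B) = P(A and B) / P(B) = 0.175 / 0.79 = 35/158 ≈ 0.22151899

0.221519


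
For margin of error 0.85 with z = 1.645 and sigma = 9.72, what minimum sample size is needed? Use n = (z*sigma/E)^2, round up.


z*sigma/E = 1.645 * 9.72 / 0.85 = 79947/4250 ≈ 18.811059
(z*sigma/E)^2 ≈ 353.855934
round up: n = 354

354


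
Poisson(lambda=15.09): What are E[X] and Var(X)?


E[X] = Var(X) = lambda = 15.09

15.09, 15.09


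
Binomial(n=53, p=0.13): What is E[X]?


E[X] = n*p = 53 * 0.13 = 6.89

6.89


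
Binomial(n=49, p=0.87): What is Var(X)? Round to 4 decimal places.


Var = n*p*(1-p) = 49 * 0.87 * 0.13 = 5.5419

5.5419


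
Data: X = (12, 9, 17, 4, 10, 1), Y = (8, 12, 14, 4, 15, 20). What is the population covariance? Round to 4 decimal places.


Cov = (1/n)*sum((xi-xbar)(yi-ybar))
n = 6, xbar = 53/6 ≈ 8.833333, ybar = 73/6 ≈ 12.166667
sum((xi-xbar)(yi-ybar)) = -101/6 ≈ -16.833333
Cov = -16.833333 / 6 = -101/36 ≈ -2.805556

-2.8056


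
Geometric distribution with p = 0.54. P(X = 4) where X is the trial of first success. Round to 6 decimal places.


P = (1-p)^(k-1) * p
(1-p)^(k-1) = 0.46^3 = 0.097336
P = 0.097336 * 0.54 = 0.05256144

0.052561


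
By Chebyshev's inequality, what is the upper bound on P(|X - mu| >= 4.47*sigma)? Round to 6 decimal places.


P <= 1/k^2
k^2 = 4.47^2 = 19.9809
1/k^2 = 1 / 19.9809 ≈ 0.05004780

0.050048


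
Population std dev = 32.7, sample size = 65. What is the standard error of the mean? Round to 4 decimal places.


SE = sigma / sqrt(n)
sqrt(65) ≈ 8.062258
SE = 32.7 / 8.062258 ≈ 4.055936

4.0559


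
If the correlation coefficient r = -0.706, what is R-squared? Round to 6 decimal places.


R^2 = r^2 = (-0.706)^2 = 0.498436

0.498436


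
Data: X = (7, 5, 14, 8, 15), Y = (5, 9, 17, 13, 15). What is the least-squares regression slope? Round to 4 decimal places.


b = sum((xi-xbar)(yi-ybar)) / sum((xi-xbar)^2)
n = 5, xbar = 49/5 = 9.8, ybar = 59/5 = 11.8
Sxy = sum((xi-xbar)(yi-ybar)) = 68.8
Sxx = sum((xi-xbar)^2) = 78.8
b = Sxy / Sxx = 172/197 ≈ 0.873096

0.8731


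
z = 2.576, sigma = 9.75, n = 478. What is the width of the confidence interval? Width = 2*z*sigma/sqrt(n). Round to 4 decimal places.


width = 2*z*sigma/sqrt(n)
2*z*sigma = 2 * 2.576 * 9.75 = 50.232
sqrt(478) ≈ 21.863211
width = 50.232 / 21.863211 ≈ 2.297558

2.2976


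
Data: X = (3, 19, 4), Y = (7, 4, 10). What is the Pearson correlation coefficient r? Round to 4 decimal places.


r = sum((xi-xbar)(yi-ybar)) / sqrt(sum((xi-xbar)^2) * sum((yi-ybar)^2))
n = 3, xbar = 26/3 ≈ 8.666667, ybar = 21/3 = 7
Sxy = sum((xi-xbar)(yi-ybar)) = -45
Sxx = sum((xi-xbar)^2) = 482/3 ≈ 160.666667
Syy = sum((yi-ybar)^2) = 18
sqrt(Sxx*Syy) ≈ 53.777319
r = Sxy / sqrt(Sxx*Syy) = -45 / 53.777319 ≈ -0.836784

-0.8368


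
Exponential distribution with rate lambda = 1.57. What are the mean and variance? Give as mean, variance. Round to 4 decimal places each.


mean = 1/lam, var = 1/lam^2
mean = 1 / 1.57 = 100/157 ≈ 0.636943
lam^2 = 1.57^2 = 2.4649
var = 1 / 2.4649 ≈ 0.405696

0.6369, 0.4057


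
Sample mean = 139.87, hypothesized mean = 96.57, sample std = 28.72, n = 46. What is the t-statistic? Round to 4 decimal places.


t = (xbar - mu0) / (s/sqrt(n))
xbar - mu0 = 139.87 - 96.57 = 43.3
sqrt(46) ≈ 6.78232998
s/sqrt(n) = 28.72 / 6.78232998 ≈ 4.23453298
t = 43.3 / 4.23453298 ≈ 10.225449

10.2254


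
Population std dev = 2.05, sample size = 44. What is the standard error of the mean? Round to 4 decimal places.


SE = sigma / sqrt(n)
sqrt(44) ≈ 6.633250
SE = 2.05 / 6.633250 ≈ 0.309049

0.3090


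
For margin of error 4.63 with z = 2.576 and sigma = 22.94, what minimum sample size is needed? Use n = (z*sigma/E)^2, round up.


z*sigma/E = 2.576 * 22.94 / 4.63 ≈ 12.763162
(z*sigma/E)^2 ≈ 162.898304
round up: n = 163

163


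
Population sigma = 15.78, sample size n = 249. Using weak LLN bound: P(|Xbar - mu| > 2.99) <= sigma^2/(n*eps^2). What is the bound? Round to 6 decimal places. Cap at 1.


bound = min(1, sigma^2/(n*eps^2))
sigma^2 = 15.78^2 = 249.0084
n*eps^2 = 249 * 2.99^2 = 249 * 8.9401 = 2226.0849
sigma^2/(n*eps^2) = 249.0084 / 2226.0849 ≈ 0.11185935

0.111859


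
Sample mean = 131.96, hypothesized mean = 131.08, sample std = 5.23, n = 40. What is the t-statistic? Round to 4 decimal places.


t = (xbar - mu0) / (s/sqrt(n))
xbar - mu0 = 131.96 - 131.08 = 0.88
sqrt(40) ≈ 6.32455532
s/sqrt(n) = 5.23 / 6.32455532 ≈ 0.82693561
t = 0.88 / 0.82693561 ≈ 1.064170

1.0642


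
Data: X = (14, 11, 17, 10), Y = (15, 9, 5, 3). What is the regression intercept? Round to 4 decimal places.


a = ybar - b*xbar, where b = sum((xi-xbar)(yi-ybar)) / sum((xi-xbar)^2)
n = 4, xbar = 52/4 = 13, ybar = 32/4 = 8
Sxy = sum((xi-xbar)(yi-ybar)) = 8
Sxx = sum((xi-xbar)^2) = 30
b = Sxy / Sxx = 4/15 ≈ 0.266667
a = 8 - 0.266667 * 13 = 68/15 ≈ 4.533333

4.5333


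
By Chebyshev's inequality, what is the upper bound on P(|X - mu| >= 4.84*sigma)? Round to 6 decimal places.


P <= 1/k^2
k^2 = 4.84^2 = 23.4256
1/k^2 = 1 / 23.4256 ≈ 0.04268834

0.042688


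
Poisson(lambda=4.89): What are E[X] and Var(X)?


E[X] = Var(X) = lambda = 4.89

4.89, 4.89


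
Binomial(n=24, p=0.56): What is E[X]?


E[X] = n*p = 24 * 0.56 = 13.44

13.44


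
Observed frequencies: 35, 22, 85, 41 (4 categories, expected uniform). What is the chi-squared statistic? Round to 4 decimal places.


chi2 = sum((O-E)^2/E), E = total/4
total = 183, E = 183/4 = 45.75
(35 - 45.75)^2 / 45.75 = 115.5625 / 45.75 = 1849/732 ≈ 2.525956
(22 - 45.75)^2 / 45.75 = 564.0625 / 45.75 = 9025/732 ≈ 12.329235
(85 - 45.75)^2 / 45.75 = 1540.5625 / 45.75 = 24649/732 ≈ 33.673497
(41 - 45.75)^2 / 45.75 = 22.5625 / 45.75 = 361/732 ≈ 0.493169
chi2 = 8971/183 ≈ 49.021858

49.0219


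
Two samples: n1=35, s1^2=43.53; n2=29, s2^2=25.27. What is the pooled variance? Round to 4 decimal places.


sp^2 = ((n1-1)*s1^2 + (n2-1)*s2^2)/(n1+n2-2)
(n1-1)*s1^2 = 34 * 43.53 = 1480.02
(n2-1)*s2^2 = 28 * 25.27 = 707.56
numerator = 1480.02 + 707.56 = 2187.58
n1+n2-2 = 62
sp^2 = 2187.58 / 62 = 109379/3100 ≈ 35.283548

35.2835


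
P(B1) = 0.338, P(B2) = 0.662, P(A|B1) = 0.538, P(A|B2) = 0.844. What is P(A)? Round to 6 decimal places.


P(A) = P(A|B1)*P(B1) + P(A|B2)*P(B2)
P(A|B1)*P(B1) = 0.538 * 0.338 = 0.181844
P(A|B2)*P(B2) = 0.844 * 0.662 = 0.558728
P(A) = 0.181844 + 0.558728 = 0.740572

0.740572


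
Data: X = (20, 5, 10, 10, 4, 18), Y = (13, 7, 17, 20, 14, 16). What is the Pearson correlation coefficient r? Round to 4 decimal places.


r = sum((xi-xbar)(yi-ybar)) / sqrt(sum((xi-xbar)^2) * sum((yi-ybar)^2))
n = 6, xbar = 67/6 ≈ 11.166667, ybar = 87/6 = 14.5
Sxy = sum((xi-xbar)(yi-ybar)) = 37.5
Sxx = sum((xi-xbar)^2) = 1301/6 ≈ 216.833333
Syy = sum((yi-ybar)^2) = 97.5
sqrt(Sxx*Syy) ≈ 145.400309
r = Sxy / sqrt(Sxx*Syy) = 37.5 / 145.400309 ≈ 0.257909

0.2579


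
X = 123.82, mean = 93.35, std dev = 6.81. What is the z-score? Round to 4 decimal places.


z = (X - mu) / sigma
X - mu = 123.82 - 93.35 = 30.47
z = 30.47 / 6.81 = 3047/681 ≈ 4.474302

4.4743


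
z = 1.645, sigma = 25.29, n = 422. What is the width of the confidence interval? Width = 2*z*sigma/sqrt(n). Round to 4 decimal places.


width = 2*z*sigma/sqrt(n)
2*z*sigma = 2 * 1.645 * 25.29 = 83.2041
sqrt(422) ≈ 20.542639
width = 83.2041 / 20.542639 ≈ 4.050312

4.0503


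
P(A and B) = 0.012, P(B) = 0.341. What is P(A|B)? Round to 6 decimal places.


P(A|B) = P(A and B) / P(B) = 0.012 / 0.341 = 12/341 ≈ 0.03519062

0.035191


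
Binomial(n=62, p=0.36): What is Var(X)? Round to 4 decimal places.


Var = n*p*(1-p) = 62 * 0.36 * 0.64 = 14.2848

14.2848


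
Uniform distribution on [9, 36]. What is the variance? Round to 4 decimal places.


Var = (b-a)^2 / 12
(b-a)^2 = (36 - 9)^2 = 729
Var = 729/12 = 60.75

60.7500


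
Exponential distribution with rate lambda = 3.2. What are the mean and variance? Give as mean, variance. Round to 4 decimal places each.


mean = 1/lam, var = 1/lam^2
mean = 1 / 3.2 = 0.3125
lam^2 = 3.2^2 = 10.24
var = 1 / 10.24 = 25/256 ≈ 0.097656

0.3125, 0.0977


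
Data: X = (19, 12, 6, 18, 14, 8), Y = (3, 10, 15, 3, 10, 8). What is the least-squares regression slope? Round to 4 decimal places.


b = sum((xi-xbar)(yi-ybar)) / sum((xi-xbar)^2)
n = 6, xbar = 77/6 ≈ 12.833333, ybar = 49/6 ≈ 8.166667
Sxy = sum((xi-xbar)(yi-ybar)) = -623/6 ≈ -103.833333
Sxx = sum((xi-xbar)^2) = 821/6 ≈ 136.833333
b = Sxy / Sxx = -623/821 ≈ -0.758831

-0.7588


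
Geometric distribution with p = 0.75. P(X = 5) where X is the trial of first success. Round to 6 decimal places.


P = (1-p)^(k-1) * p
(1-p)^(k-1) = 0.25^4 = 0.00390625
P = 0.00390625 * 0.75 = 3/1024 ≈ 0.002929688

0.002930


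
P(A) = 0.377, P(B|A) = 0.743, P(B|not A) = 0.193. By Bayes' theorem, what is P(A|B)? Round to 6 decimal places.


P(A|B) = P(B|A)*P(A) / P(B), P(B) = P(B|A)*P(A) + P(B|not A)*P(not A)
P(B|A)*P(A) = 0.743 * 0.377 = 0.280111
P(B|not A)*P(not A) = 0.193 * 0.623 = 0.120239
P(B) = 0.280111 + 0.120239 = 0.40035
P(A|B) = 0.280111 / 0.40035 ≈ 0.69966529

0.699665


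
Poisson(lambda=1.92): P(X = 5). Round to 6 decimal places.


P = e^(-lam) * lam^k / k!
e^(-1.92) ≈ 0.1466070
lam^k = 1.92^5 ≈ 26.091926
k! = 5! = 120
P = 0.1466070 * 26.091926 / 120 ≈ 0.031877

0.031877


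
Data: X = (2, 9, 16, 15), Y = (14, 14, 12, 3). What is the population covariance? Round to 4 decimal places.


Cov = (1/n)*sum((xi-xbar)(yi-ybar))
n = 4, xbar = 42/4 = 10.5, ybar = 43/4 = 10.75
sum((xi-xbar)(yi-ybar)) = -60.5
Cov = -60.5 / 4 = -15.125

-15.1250


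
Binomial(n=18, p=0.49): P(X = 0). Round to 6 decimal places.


P = C(n,k) * p^k * (1-p)^(n-k)
C(18,0) = 1
p^k = 0.49^0 = 1
(1-p)^(n-k) = 0.51^18 ≈ 0.000005448327
P = 1 * 1 * 0.000005448327 ≈ 0.000005

0.000005


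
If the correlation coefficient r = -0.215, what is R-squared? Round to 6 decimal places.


R^2 = r^2 = (-0.215)^2 = 0.046225

0.046225


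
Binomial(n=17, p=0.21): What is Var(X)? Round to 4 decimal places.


Var = n*p*(1-p) = 17 * 0.21 * 0.79 = 2.8203

2.8203


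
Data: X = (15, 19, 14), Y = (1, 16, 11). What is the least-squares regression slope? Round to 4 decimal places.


b = sum((xi-xbar)(yi-ybar)) / sum((xi-xbar)^2)
n = 3, xbar = 48/3 = 16, ybar = 28/3 ≈ 9.333333
Sxy = sum((xi-xbar)(yi-ybar)) = 25
Sxx = sum((xi-xbar)^2) = 14
b = Sxy / Sxx = 25/14 ≈ 1.785714

1.7857


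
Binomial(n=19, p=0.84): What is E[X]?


E[X] = n*p = 19 * 0.84 = 15.96

15.96


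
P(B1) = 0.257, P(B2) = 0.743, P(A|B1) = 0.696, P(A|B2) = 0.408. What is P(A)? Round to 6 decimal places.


P(A) = P(A|B1)*P(B1) + P(A|B2)*P(B2)
P(A|B1)*P(B1) = 0.696 * 0.257 = 0.178872
P(A|B2)*P(B2) = 0.408 * 0.743 = 0.303144
P(A) = 0.178872 + 0.303144 = 0.482016

0.482016


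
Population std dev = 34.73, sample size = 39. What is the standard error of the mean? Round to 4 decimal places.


SE = sigma / sqrt(n)
sqrt(39) ≈ 6.244998
SE = 34.73 / 6.244998 ≈ 5.561251

5.5613


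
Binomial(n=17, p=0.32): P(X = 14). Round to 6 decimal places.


P = C(n,k) * p^k * (1-p)^(n-k)
C(17,14) = 680
p^k = 0.32^14 ≈ 0.0000001180592
(1-p)^(n-k) = 0.68^3 = 0.314432
P = 680 * 0.0000001180592 * 0.314432 ≈ 0.000025

0.000025


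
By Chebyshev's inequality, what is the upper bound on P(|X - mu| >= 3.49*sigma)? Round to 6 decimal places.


P <= 1/k^2
k^2 = 3.49^2 = 12.1801
1/k^2 = 1 / 12.1801 ≈ 0.08210113

0.082101


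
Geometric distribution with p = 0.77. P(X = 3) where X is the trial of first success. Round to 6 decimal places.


P = (1-p)^(k-1) * p
(1-p)^(k-1) = 0.23^2 = 0.0529
P = 0.0529 * 0.77 = 0.040733

0.040733


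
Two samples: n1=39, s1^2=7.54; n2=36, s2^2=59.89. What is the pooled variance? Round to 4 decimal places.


sp^2 = ((n1-1)*s1^2 + (n2-1)*s2^2)/(n1+n2-2)
(n1-1)*s1^2 = 38 * 7.54 = 286.52
(n2-1)*s2^2 = 35 * 59.89 = 2096.15
numerator = 286.52 + 2096.15 = 2382.67
n1+n2-2 = 73
sp^2 = 2382.67 / 73 = 238267/7300 ≈ 32.639315

32.6393


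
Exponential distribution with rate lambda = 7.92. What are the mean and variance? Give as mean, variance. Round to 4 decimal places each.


mean = 1/lam, var = 1/lam^2
mean = 1 / 7.92 = 25/198 ≈ 0.126263
lam^2 = 7.92^2 = 62.7264
var = 1 / 62.7264 ≈ 0.015942

0.1263, 0.0159


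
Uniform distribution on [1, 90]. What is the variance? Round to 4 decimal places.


Var = (b-a)^2 / 12
(b-a)^2 = (90 - 1)^2 = 7921
Var = 7921/12 ≈ 660.083333

660.0833


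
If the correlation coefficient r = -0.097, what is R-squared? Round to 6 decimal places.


R^2 = r^2 = (-0.097)^2 = 0.009409

0.009409


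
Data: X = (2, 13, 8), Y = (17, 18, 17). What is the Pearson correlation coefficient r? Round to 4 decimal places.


r = sum((xi-xbar)(yi-ybar)) / sqrt(sum((xi-xbar)^2) * sum((yi-ybar)^2))
n = 3, xbar = 23/3 ≈ 7.666667, ybar = 52/3 ≈ 17.333333
Sxy = sum((xi-xbar)(yi-ybar)) = 16/3 ≈ 5.333333
Sxx = sum((xi-xbar)^2) = 182/3 ≈ 60.666667
Syy = sum((yi-ybar)^2) = 2/3 ≈ 0.666667
sqrt(Sxx*Syy) ≈ 6.359595
r = Sxy / sqrt(Sxx*Syy) = 5.333333 / 6.359595 ≈ 0.838628

0.8386


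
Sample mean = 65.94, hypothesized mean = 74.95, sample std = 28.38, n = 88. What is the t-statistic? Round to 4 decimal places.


t = (xbar - mu0) / (s/sqrt(n))
xbar - mu0 = 65.94 - 74.95 = -9.01
sqrt(88) ≈ 9.38083152
s/sqrt(n) = 28.38 / 9.38083152 ≈ 3.02531817
t = -9.01 / 3.02531817 ≈ -2.978199

-2.9782


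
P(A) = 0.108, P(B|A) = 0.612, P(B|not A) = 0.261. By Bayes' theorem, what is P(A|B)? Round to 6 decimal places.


P(A|B) = P(B|A)*P(A) / P(B), P(B) = P(B|A)*P(A) + P(B|not A)*P(not A)
P(B|A)*P(A) = 0.612 * 0.108 = 0.066096
P(B|not A)*P(not A) = 0.261 * 0.892 = 0.232812
P(B) = 0.066096 + 0.232812 = 0.298908
P(A|B) = 0.066096 / 0.298908 = 1836/8303 ≈ 0.22112489

0.221125


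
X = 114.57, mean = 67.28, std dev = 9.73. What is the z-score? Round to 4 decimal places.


z = (X - mu) / sigma
X - mu = 114.57 - 67.28 = 47.29
z = 47.29 / 9.73 = 4729/973 ≈ 4.860226

4.8602


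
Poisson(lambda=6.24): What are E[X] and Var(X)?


E[X] = Var(X) = lambda = 6.24

6.24, 6.24


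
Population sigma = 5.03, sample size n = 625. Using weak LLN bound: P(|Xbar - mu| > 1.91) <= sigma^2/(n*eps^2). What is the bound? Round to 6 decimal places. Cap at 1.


bound = min(1, sigma^2/(n*eps^2))
sigma^2 = 5.03^2 = 25.3009
n*eps^2 = 625 * 1.91^2 = 625 * 3.6481 = 2280.0625
sigma^2/(n*eps^2) = 25.3009 / 2280.0625 ≈ 0.01109658

0.011097


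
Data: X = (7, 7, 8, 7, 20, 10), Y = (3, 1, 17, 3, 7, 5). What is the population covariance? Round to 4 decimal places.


Cov = (1/n)*sum((xi-xbar)(yi-ybar))
n = 6, xbar = 59/6 ≈ 9.833333, ybar = 36/6 = 6
sum((xi-xbar)(yi-ybar)) = 21
Cov = 21 / 6 = 3.5

3.5000


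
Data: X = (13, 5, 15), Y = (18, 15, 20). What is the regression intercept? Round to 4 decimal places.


a = ybar - b*xbar, where b = sum((xi-xbar)(yi-ybar)) / sum((xi-xbar)^2)
n = 3, xbar = 33/3 = 11, ybar = 53/3 ≈ 17.666667
Sxy = sum((xi-xbar)(yi-ybar)) = 26
Sxx = sum((xi-xbar)^2) = 56
b = Sxy / Sxx = 13/28 ≈ 0.464286
a = 17.666667 - 0.464286 * 11 = 1055/84 ≈ 12.559524

12.5595


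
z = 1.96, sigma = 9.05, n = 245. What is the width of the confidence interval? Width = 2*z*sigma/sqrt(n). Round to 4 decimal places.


width = 2*z*sigma/sqrt(n)
2*z*sigma = 2 * 1.96 * 9.05 = 35.476
sqrt(245) ≈ 15.652476
width = 35.476 / 15.652476 ≈ 2.266479

2.2665


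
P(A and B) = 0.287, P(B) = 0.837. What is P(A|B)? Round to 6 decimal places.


P(A|B) = P(A and B) / P(B) = 0.287 / 0.837 = 287/837 ≈ 0.34289128

0.342891


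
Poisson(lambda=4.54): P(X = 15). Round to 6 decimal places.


P = e^(-lam) * lam^k / k!
e^(-4.54) ≈ 0.01067341
lam^k = 4.54^15 ≈ 7175262482.134513
k! = 15! = 1307674368000
P = 0.01067341 * 7175262482.134513 / 1307674368000 ≈ 0.000059

0.000059


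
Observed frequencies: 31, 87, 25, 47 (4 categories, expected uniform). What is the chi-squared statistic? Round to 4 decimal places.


chi2 = sum((O-E)^2/E), E = total/4
total = 190, E = 190/4 = 47.5
(31 - 47.5)^2 / 47.5 = 272.25 / 47.5 = 1089/190 ≈ 5.731579
(87 - 47.5)^2 / 47.5 = 1560.25 / 47.5 = 6241/190 ≈ 32.847368
(25 - 47.5)^2 / 47.5 = 506.25 / 47.5 = 405/38 ≈ 10.657895
(47 - 47.5)^2 / 47.5 = 0.25 / 47.5 = 1/190 ≈ 0.005263
chi2 = 4678/95 ≈ 49.242105

49.2421


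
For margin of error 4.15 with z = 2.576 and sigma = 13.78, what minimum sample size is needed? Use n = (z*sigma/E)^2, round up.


z*sigma/E = 2.576 * 13.78 / 4.15 ≈ 8.553561
(z*sigma/E)^2 ≈ 73.163413
round up: n = 74

74


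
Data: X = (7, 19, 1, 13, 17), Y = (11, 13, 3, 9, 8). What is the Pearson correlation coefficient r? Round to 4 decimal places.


r = sum((xi-xbar)(yi-ybar)) / sqrt(sum((xi-xbar)^2) * sum((yi-ybar)^2))
n = 5, xbar = 57/5 = 11.4, ybar = 44/5 = 8.8
Sxy = sum((xi-xbar)(yi-ybar)) = 78.4
Sxx = sum((xi-xbar)^2) = 219.2
Syy = sum((yi-ybar)^2) = 56.8
sqrt(Sxx*Syy) ≈ 111.582077
r = Sxy / sqrt(Sxx*Syy) = 78.4 / 111.582077 ≈ 0.702622

0.7026


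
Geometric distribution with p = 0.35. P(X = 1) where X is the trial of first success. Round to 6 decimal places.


P = (1-p)^(k-1) * p
(1-p)^(k-1) = 0.65^0 = 1
P = 1 * 0.35 = 0.35

0.350000


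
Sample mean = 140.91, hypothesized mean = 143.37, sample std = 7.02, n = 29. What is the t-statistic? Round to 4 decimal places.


t = (xbar - mu0) / (s/sqrt(n))
xbar - mu0 = 140.91 - 143.37 = -2.46
sqrt(29) ≈ 5.38516481
s/sqrt(n) = 7.02 / 5.38516481 ≈ 1.30358127
t = -2.46 / 1.30358127 ≈ -1.887109

-1.8871


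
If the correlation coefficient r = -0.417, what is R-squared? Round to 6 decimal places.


R^2 = r^2 = (-0.417)^2 = 0.173889

0.173889


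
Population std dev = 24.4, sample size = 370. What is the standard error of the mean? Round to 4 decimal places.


SE = sigma / sqrt(n)
sqrt(370) ≈ 19.235384
SE = 24.4 / 19.235384 ≈ 1.268496

1.2685


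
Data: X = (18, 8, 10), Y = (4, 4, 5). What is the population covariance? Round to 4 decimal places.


Cov = (1/n)*sum((xi-xbar)(yi-ybar))
n = 3, xbar = 36/3 = 12, ybar = 13/3 ≈ 4.333333
sum((xi-xbar)(yi-ybar)) = -2
Cov = -2 / 3 = -2/3 ≈ -0.666667

-0.6667


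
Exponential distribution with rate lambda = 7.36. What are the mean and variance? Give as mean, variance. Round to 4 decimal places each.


mean = 1/lam, var = 1/lam^2
mean = 1 / 7.36 = 25/184 ≈ 0.135870
lam^2 = 7.36^2 = 54.1696
var = 1 / 54.1696 ≈ 0.018461

0.1359, 0.0185


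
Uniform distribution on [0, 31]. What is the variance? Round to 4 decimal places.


Var = (b-a)^2 / 12
(b-a)^2 = (31 - 0)^2 = 961
Var = 961/12 ≈ 80.083333

80.0833


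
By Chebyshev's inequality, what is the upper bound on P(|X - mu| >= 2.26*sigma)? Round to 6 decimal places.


P <= 1/k^2
k^2 = 2.26^2 = 5.1076
1/k^2 = 1 / 5.1076 ≈ 0.19578667

0.195787


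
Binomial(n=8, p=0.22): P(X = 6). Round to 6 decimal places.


P = C(n,k) * p^k * (1-p)^(n-k)
C(8,6) = 28
p^k = 0.22^6 ≈ 0.0001133799
(1-p)^(n-k) = 0.78^2 = 0.6084
P = 28 * 0.0001133799 * 0.6084 ≈ 0.001931

0.001931


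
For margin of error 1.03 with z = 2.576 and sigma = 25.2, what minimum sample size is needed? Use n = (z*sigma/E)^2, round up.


z*sigma/E = 2.576 * 25.2 / 1.03 = 162288/2575 ≈ 63.024466
(z*sigma/E)^2 ≈ 3972.083317
round up: n = 3973

3973


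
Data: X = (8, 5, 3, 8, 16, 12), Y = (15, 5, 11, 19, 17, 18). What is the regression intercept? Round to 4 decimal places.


a = ybar - b*xbar, where b = sum((xi-xbar)(yi-ybar)) / sum((xi-xbar)^2)
n = 6, xbar = 52/6 = 26/3 ≈ 8.666667, ybar = 85/6 ≈ 14.166667
Sxy = sum((xi-xbar)(yi-ybar)) = 244/3 ≈ 81.333333
Sxx = sum((xi-xbar)^2) = 334/3 ≈ 111.333333
b = Sxy / Sxx = 122/167 ≈ 0.730539
a = 14.166667 - 0.730539 * 8.666667 = 2617/334 ≈ 7.835329

7.8353


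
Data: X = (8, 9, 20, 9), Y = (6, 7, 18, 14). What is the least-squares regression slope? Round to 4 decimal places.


b = sum((xi-xbar)(yi-ybar)) / sum((xi-xbar)^2)
n = 4, xbar = 46/4 = 11.5, ybar = 45/4 = 11.25
Sxy = sum((xi-xbar)(yi-ybar)) = 79.5
Sxx = sum((xi-xbar)^2) = 97
b = Sxy / Sxx = 159/194 ≈ 0.819588

0.8196


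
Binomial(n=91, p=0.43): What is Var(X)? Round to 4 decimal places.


Var = n*p*(1-p) = 91 * 0.43 * 0.57 = 22.3041

22.3041


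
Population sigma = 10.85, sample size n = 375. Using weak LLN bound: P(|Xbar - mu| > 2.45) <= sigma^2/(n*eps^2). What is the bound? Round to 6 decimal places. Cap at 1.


bound = min(1, sigma^2/(n*eps^2))
sigma^2 = 10.85^2 = 117.7225
n*eps^2 = 375 * 2.45^2 = 375 * 6.0025 = 2250.9375
sigma^2/(n*eps^2) = 117.7225 / 2250.9375 ≈ 0.05229932

0.052299


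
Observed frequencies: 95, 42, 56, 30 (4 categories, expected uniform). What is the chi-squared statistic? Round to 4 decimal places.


chi2 = sum((O-E)^2/E), E = total/4
total = 223, E = 223/4 = 55.75
(95 - 55.75)^2 / 55.75 = 1540.5625 / 55.75 = 24649/892 ≈ 27.633408
(42 - 55.75)^2 / 55.75 = 189.0625 / 55.75 = 3025/892 ≈ 3.391256
(56 - 55.75)^2 / 55.75 = 0.0625 / 55.75 = 1/892 ≈ 0.001121
(30 - 55.75)^2 / 55.75 = 663.0625 / 55.75 = 10609/892 ≈ 11.893498
chi2 = 9571/223 ≈ 42.919283

42.9193


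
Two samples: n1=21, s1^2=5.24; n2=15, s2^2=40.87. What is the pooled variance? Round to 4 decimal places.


sp^2 = ((n1-1)*s1^2 + (n2-1)*s2^2)/(n1+n2-2)
(n1-1)*s1^2 = 20 * 5.24 = 104.8
(n2-1)*s2^2 = 14 * 40.87 = 572.18
numerator = 104.8 + 572.18 = 676.98
n1+n2-2 = 34
sp^2 = 676.98 / 34 = 33849/1700 ≈ 19.911176

19.9112


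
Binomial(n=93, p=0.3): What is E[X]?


E[X] = n*p = 93 * 0.3 = 27.9

27.9


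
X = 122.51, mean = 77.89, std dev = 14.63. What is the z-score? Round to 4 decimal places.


z = (X - mu) / sigma
X - mu = 122.51 - 77.89 = 44.62
z = 44.62 / 14.63 = 4462/1463 ≈ 3.049897

3.0499


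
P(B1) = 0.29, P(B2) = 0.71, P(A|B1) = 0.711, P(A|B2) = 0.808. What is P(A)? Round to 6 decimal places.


P(A) = P(A|B1)*P(B1) + P(A|B2)*P(B2)
P(A|B1)*P(B1) = 0.711 * 0.29 = 0.20619
P(A|B2)*P(B2) = 0.808 * 0.71 = 0.57368
P(A) = 0.20619 + 0.57368 = 0.77987

0.779870


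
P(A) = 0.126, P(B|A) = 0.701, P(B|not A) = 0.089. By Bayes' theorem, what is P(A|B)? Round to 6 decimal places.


P(A|B) = P(B|A)*P(A) / P(B), P(B) = P(B|A)*P(A) + P(B|not A)*P(not A)
P(B|A)*P(A) = 0.701 * 0.126 = 0.088326
P(B|not A)*P(not A) = 0.089 * 0.874 = 0.077786
P(B) = 0.088326 + 0.077786 = 0.166112
P(A|B) = 0.088326 / 0.166112 ≈ 0.53172558

0.531726


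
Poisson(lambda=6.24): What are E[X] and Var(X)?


E[X] = Var(X) = lambda = 6.24

6.24, 6.24


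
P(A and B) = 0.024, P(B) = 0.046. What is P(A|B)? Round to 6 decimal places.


P(A|B) = P(A and B) / P(B) = 0.024 / 0.046 = 12/23 ≈ 0.52173913

0.521739


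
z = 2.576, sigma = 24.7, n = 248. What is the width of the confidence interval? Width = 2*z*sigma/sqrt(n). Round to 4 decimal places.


width = 2*z*sigma/sqrt(n)
2*z*sigma = 2 * 2.576 * 24.7 = 127.2544
sqrt(248) ≈ 15.748016
width = 127.2544 / 15.748016 ≈ 8.080662

8.0807


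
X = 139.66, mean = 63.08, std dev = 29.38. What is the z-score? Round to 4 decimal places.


z = (X - mu) / sigma
X - mu = 139.66 - 63.08 = 76.58
z = 76.58 / 29.38 = 3829/1469 ≈ 2.606535

2.6065


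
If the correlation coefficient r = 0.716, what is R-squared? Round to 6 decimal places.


R^2 = r^2 = (0.716)^2 = 0.512656

0.512656


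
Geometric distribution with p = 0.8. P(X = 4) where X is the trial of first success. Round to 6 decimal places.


P = (1-p)^(k-1) * p
(1-p)^(k-1) = 0.2^3 = 0.008
P = 0.008 * 0.8 = 0.0064

0.006400


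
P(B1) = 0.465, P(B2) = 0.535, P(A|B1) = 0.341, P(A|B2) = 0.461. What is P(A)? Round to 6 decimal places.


P(A) = P(A|B1)*P(B1) + P(A|B2)*P(B2)
P(A|B1)*P(B1) = 0.341 * 0.465 = 0.158565
P(A|B2)*P(B2) = 0.461 * 0.535 = 0.246635
P(A) = 0.158565 + 0.246635 = 0.4052

0.405200


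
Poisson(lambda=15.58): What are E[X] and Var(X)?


E[X] = Var(X) = lambda = 15.58

15.58, 15.58


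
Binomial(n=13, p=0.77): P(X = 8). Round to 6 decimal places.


P = C(n,k) * p^k * (1-p)^(n-k)
C(13,8) = 1287
p^k = 0.77^8 ≈ 0.1235736
(1-p)^(n-k) = 0.23^5 = 0.0006436343
P = 1287 * 0.1235736 * 0.0006436343 ≈ 0.102363

0.102363


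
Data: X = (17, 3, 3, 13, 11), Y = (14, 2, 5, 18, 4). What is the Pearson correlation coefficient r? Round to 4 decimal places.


r = sum((xi-xbar)(yi-ybar)) / sqrt(sum((xi-xbar)^2) * sum((yi-ybar)^2))
n = 5, xbar = 47/5 = 9.4, ybar = 43/5 = 8.6
Sxy = sum((xi-xbar)(yi-ybar)) = 132.8
Sxx = sum((xi-xbar)^2) = 155.2
Syy = sum((yi-ybar)^2) = 195.2
sqrt(Sxx*Syy) ≈ 174.054704
r = Sxy / sqrt(Sxx*Syy) = 132.8 / 174.054704 ≈ 0.762979

0.7630


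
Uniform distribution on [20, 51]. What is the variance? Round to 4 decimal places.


Var = (b-a)^2 / 12
(b-a)^2 = (51 - 20)^2 = 961
Var = 961/12 ≈ 80.083333

80.0833


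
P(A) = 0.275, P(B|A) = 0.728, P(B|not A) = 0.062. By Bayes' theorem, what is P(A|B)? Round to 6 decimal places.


P(A|B) = P(B|A)*P(A) / P(B), P(B) = P(B|A)*P(A) + P(B|not A)*P(not A)
P(B|A)*P(A) = 0.728 * 0.275 = 0.2002
P(B|not A)*P(not A) = 0.062 * 0.725 = 0.04495
P(B) = 0.2002 + 0.04495 = 0.24515
P(A|B) = 0.2002 / 0.24515 = 4004/4903 ≈ 0.81664287

0.816643


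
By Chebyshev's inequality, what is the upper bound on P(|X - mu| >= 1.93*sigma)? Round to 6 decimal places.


P <= 1/k^2
k^2 = 1.93^2 = 3.7249
1/k^2 = 1 / 3.7249 ≈ 0.26846358

0.268464


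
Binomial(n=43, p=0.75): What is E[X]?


E[X] = n*p = 43 * 0.75 = 32.25

32.25


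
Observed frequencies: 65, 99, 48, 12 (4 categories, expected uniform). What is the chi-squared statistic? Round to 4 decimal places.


chi2 = sum((O-E)^2/E), E = total/4
total = 224, E = 224/4 = 56
(65 - 56)^2 / 56 = 81 / 56 = 81/56 ≈ 1.446429
(99 - 56)^2 / 56 = 1849 / 56 = 1849/56 ≈ 33.017857
(48 - 56)^2 / 56 = 64 / 56 = 8/7 ≈ 1.142857
(12 - 56)^2 / 56 = 1936 / 56 = 242/7 ≈ 34.571429
chi2 = 1965/28 ≈ 70.178571

70.1786


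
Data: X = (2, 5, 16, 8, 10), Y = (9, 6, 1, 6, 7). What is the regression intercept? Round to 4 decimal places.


a = ybar - b*xbar, where b = sum((xi-xbar)(yi-ybar)) / sum((xi-xbar)^2)
n = 5, xbar = 41/5 = 8.2, ybar = 29/5 = 5.8
Sxy = sum((xi-xbar)(yi-ybar)) = -55.8
Sxx = sum((xi-xbar)^2) = 112.8
b = Sxy / Sxx = -93/188 ≈ -0.494681
a = 5.8 - (-0.494681) * 8.2 = 1853/188 ≈ 9.856383

9.8564


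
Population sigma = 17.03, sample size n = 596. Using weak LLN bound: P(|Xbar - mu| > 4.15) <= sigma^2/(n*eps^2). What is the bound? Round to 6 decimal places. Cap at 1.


bound = min(1, sigma^2/(n*eps^2))
sigma^2 = 17.03^2 = 290.0209
n*eps^2 = 596 * 4.15^2 = 596 * 17.2225 = 10264.61
sigma^2/(n*eps^2) = 290.0209 / 10264.61 ≈ 0.02825445

0.028254


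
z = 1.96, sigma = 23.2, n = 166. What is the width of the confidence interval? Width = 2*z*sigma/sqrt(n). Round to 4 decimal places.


width = 2*z*sigma/sqrt(n)
2*z*sigma = 2 * 1.96 * 23.2 = 90.944
sqrt(166) ≈ 12.884099
width = 90.944 / 12.884099 ≈ 7.058623

7.0586


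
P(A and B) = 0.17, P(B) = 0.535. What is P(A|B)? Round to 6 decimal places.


P(A|B) = P(A and B) / P(B) = 0.17 / 0.535 = 34/107 ≈ 0.31775701

0.317757


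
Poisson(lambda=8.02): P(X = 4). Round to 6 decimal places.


P = e^(-lam) * lam^k / k!
e^(-8.02) ≈ 0.0003288200
lam^k = 8.02^4 ≈ 4137.113856
k! = 4! = 24
P = 0.0003288200 * 4137.113856 / 24 ≈ 0.056682

0.056682


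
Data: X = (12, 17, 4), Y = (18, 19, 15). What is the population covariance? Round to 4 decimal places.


Cov = (1/n)*sum((xi-xbar)(yi-ybar))
n = 3, xbar = 33/3 = 11, ybar = 52/3 ≈ 17.333333
sum((xi-xbar)(yi-ybar)) = 27
Cov = 27 / 3 = 9

9.0000


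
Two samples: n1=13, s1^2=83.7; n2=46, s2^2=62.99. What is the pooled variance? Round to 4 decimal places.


sp^2 = ((n1-1)*s1^2 + (n2-1)*s2^2)/(n1+n2-2)
(n1-1)*s1^2 = 12 * 83.7 = 1004.4
(n2-1)*s2^2 = 45 * 62.99 = 2834.55
numerator = 1004.4 + 2834.55 = 3838.95
n1+n2-2 = 57
sp^2 = 3838.95 / 57 = 67.35

67.3500


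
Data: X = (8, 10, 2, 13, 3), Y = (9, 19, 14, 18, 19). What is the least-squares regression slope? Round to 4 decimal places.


b = sum((xi-xbar)(yi-ybar)) / sum((xi-xbar)^2)
n = 5, xbar = 36/5 = 7.2, ybar = 79/5 = 15.8
Sxy = sum((xi-xbar)(yi-ybar)) = 12.2
Sxx = sum((xi-xbar)^2) = 86.8
b = Sxy / Sxx = 61/434 ≈ 0.140553

0.1406


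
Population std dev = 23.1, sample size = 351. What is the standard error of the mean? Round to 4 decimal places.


SE = sigma / sqrt(n)
sqrt(351) ≈ 18.734994
SE = 23.1 / 18.734994 ≈ 1.232987

1.2330


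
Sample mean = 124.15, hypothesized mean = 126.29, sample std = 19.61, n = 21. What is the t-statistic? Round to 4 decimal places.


t = (xbar - mu0) / (s/sqrt(n))
xbar - mu0 = 124.15 - 126.29 = -2.14
sqrt(21) ≈ 4.58257569
s/sqrt(n) = 19.61 / 4.58257569 ≈ 4.27925283
t = -2.14 / 4.27925283 ≈ -0.500087

-0.5001


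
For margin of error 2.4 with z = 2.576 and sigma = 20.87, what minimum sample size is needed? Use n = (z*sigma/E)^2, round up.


z*sigma/E = 2.576 * 20.87 / 2.4 ≈ 22.400467
(z*sigma/E)^2 ≈ 501.780907
round up: n = 502

502


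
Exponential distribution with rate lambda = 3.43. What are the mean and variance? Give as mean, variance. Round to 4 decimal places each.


mean = 1/lam, var = 1/lam^2
mean = 1 / 3.43 = 100/343 ≈ 0.291545
lam^2 = 3.43^2 = 11.7649
var = 1 / 11.7649 ≈ 0.084999

0.2915, 0.0850


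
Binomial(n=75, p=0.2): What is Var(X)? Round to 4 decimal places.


Var = n*p*(1-p) = 75 * 0.2 * 0.8 = 12

12.0000


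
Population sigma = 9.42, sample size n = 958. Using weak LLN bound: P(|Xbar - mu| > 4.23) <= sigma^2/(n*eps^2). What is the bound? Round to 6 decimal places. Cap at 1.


bound = min(1, sigma^2/(n*eps^2))
sigma^2 = 9.42^2 = 88.7364
n*eps^2 = 958 * 4.23^2 = 958 * 17.8929 = 17141.3982
sigma^2/(n*eps^2) = 88.7364 / 17141.3982 ≈ 0.00517673

0.005177


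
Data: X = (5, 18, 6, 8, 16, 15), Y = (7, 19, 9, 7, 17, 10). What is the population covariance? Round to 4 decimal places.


Cov = (1/n)*sum((xi-xbar)(yi-ybar))
n = 6, xbar = 68/6 = 34/3 ≈ 11.333333, ybar = 69/6 = 11.5
sum((xi-xbar)(yi-ybar)) = 127
Cov = 127 / 6 = 127/6 ≈ 21.166667

21.1667


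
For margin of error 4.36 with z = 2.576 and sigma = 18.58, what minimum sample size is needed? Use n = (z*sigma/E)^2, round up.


z*sigma/E = 2.576 * 18.58 / 4.36 ≈ 10.977541
(z*sigma/E)^2 ≈ 120.506413
round up: n = 121

121


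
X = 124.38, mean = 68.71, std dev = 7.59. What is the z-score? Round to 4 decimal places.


z = (X - mu) / sigma
X - mu = 124.38 - 68.71 = 55.67
z = 55.67 / 7.59 = 5567/759 ≈ 7.334651

7.3347


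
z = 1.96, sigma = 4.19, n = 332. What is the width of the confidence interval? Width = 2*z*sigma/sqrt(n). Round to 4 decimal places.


width = 2*z*sigma/sqrt(n)
2*z*sigma = 2 * 1.96 * 4.19 = 16.4248
sqrt(332) ≈ 18.220867
width = 16.4248 / 18.220867 ≈ 0.901428

0.9014
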